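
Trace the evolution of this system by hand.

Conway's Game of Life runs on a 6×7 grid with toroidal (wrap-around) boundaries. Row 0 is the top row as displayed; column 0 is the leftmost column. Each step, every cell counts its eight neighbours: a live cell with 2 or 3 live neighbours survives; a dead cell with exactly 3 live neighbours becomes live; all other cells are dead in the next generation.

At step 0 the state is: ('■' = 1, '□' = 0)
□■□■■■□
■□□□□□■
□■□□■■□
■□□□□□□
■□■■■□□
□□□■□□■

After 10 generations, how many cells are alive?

k=0  □■□■■■□
■□□□□□■
□■□□■■□
■□□□□□□
■□■■■□□
□□□■□□■
k=1  □□■■■■□
■■■■□□■
□■□□□■□
■□■□□■■
■■■■■□■
■■□□□□■
k=2  □□□□■■□
■□□□□□■
□□□■■■□
□□□□□□□
□□□■■□□
□□□□□□□
k=3  □□□□□■■
□□□■□□■
□□□□■■■
□□□□□■□
□□□□□□□
□□□■□■□
k=4  □□□□□■■
■□□□□□□
□□□□■□■
□□□□■■■
□□□□■□□
□□□□■■■
k=5  ■□□□■□□
■□□□□□□
■□□□■□■
□□□■■□■
□□□■□□□
□□□□■□■
k=6  ■□□□□■■
■■□□□■□
■□□■■□■
■□□■■□■
□□□■□□□
□□□■■■□
k=7  ■■□□□□□
□■□□□□□
□□■■□□□
■□■□□□■
□□■□□□■
□□□■□■□
k=8  ■■■□□□□
■■□□□□□
■□■■□□□
■□■□□□■
■■■■□■■
■■■□□□■
k=9  □□□□□□□
□□□■□□■
□□■■□□□
□□□□■■□
□□□■□■□
□□□□□■□
k=10  □□□□□□□
□□■■□□□
□□■■□■□
□□■□□■□
□□□□□■■
□□□□■□□

10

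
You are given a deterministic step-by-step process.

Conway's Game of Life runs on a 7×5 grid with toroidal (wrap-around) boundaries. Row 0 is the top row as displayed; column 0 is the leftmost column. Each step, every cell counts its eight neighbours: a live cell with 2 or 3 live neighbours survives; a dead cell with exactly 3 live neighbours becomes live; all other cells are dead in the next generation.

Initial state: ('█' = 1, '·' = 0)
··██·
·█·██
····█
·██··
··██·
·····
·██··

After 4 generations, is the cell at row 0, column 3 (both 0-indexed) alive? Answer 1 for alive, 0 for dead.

0) ··██·
·█·██
····█
·██··
··██·
·····
·██··
1) █···█
█···█
·█··█
·██··
·███·
·█·█·
·███·
2) ··█··
·█·█·
·████
·····
█··█·
█···█
·█·█·
3) ·█·█·
██··█
██·██
██···
█····
████·
█████
4) ·····
·····
···█·
··█··
·····
·····
·····

0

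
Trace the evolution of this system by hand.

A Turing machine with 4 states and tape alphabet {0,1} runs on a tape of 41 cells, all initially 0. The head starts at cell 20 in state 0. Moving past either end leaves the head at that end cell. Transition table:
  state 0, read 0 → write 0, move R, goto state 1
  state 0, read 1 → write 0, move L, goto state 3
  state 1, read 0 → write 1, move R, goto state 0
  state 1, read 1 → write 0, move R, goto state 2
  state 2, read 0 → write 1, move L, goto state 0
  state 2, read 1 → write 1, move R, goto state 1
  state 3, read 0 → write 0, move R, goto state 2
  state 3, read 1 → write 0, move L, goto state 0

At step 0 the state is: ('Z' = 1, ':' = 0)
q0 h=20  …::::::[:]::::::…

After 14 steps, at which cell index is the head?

[0] q0 h=20  …::::::[:]::::::…
[1] q1 h=21  …::::::[:]::::::…
[2] q0 h=22  …:::::Z[:]::::::…
[3] q1 h=23  …::::Z:[:]::::::…
[4] q0 h=24  …:::Z:Z[:]::::::…
[5] q1 h=25  …::Z:Z:[:]::::::…
[6] q0 h=26  …:Z:Z:Z[:]::::::…
[7] q1 h=27  …Z:Z:Z:[:]::::::…
[8] q0 h=28  …:Z:Z:Z[:]::::::…
[9] q1 h=29  …Z:Z:Z:[:]::::::…
[10] q0 h=30  …:Z:Z:Z[:]::::::…
[11] q1 h=31  …Z:Z:Z:[:]::::::…
[12] q0 h=32  …:Z:Z:Z[:]::::::…
[13] q1 h=33  …Z:Z:Z:[:]::::::…
[14] q0 h=34  …:Z:Z:Z[:]::::::|

34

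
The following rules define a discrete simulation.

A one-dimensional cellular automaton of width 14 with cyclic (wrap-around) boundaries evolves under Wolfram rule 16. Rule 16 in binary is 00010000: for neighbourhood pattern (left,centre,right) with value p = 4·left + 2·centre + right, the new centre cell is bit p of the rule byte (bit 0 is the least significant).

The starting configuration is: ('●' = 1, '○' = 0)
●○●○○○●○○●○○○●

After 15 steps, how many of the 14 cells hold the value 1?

step 0: ●○●○○○●○○●○○○●
step 1: ○○○●○○○●○○●○○○
step 2: ○○○○●○○○●○○●○○
step 3: ○○○○○●○○○●○○●○
step 4: ○○○○○○●○○○●○○●
step 5: ●○○○○○○●○○○●○○
step 6: ○●○○○○○○●○○○●○
step 7: ○○●○○○○○○●○○○●
step 8: ●○○●○○○○○○●○○○
step 9: ○●○○●○○○○○○●○○
step 10: ○○●○○●○○○○○○●○
step 11: ○○○●○○●○○○○○○●
step 12: ●○○○●○○●○○○○○○
step 13: ○●○○○●○○●○○○○○
step 14: ○○●○○○●○○●○○○○
step 15: ○○○●○○○●○○●○○○

3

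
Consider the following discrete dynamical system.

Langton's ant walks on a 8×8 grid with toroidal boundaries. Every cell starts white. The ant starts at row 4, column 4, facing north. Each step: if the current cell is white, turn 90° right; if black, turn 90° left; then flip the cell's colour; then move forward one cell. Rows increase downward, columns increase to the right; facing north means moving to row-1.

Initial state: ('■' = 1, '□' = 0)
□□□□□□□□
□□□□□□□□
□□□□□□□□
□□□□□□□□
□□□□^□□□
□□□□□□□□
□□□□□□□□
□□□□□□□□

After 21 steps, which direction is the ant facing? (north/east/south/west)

west

[0] □□□□□□□□
□□□□□□□□
□□□□□□□□
□□□□□□□□
□□□□^□□□
□□□□□□□□
□□□□□□□□
□□□□□□□□
[1] □□□□□□□□
□□□□□□□□
□□□□□□□□
□□□□□□□□
□□□□■>□□
□□□□□□□□
□□□□□□□□
□□□□□□□□
[2] □□□□□□□□
□□□□□□□□
□□□□□□□□
□□□□□□□□
□□□□■■□□
□□□□□v□□
□□□□□□□□
□□□□□□□□
[3] □□□□□□□□
□□□□□□□□
□□□□□□□□
□□□□□□□□
□□□□■■□□
□□□□<■□□
□□□□□□□□
□□□□□□□□
[4] □□□□□□□□
□□□□□□□□
□□□□□□□□
□□□□□□□□
□□□□^■□□
□□□□■■□□
□□□□□□□□
□□□□□□□□
[5] □□□□□□□□
□□□□□□□□
□□□□□□□□
□□□□□□□□
□□□<□■□□
□□□□■■□□
□□□□□□□□
□□□□□□□□
[6] □□□□□□□□
□□□□□□□□
□□□□□□□□
□□□^□□□□
□□□■□■□□
□□□□■■□□
□□□□□□□□
□□□□□□□□
[7] □□□□□□□□
□□□□□□□□
□□□□□□□□
□□□■>□□□
□□□■□■□□
□□□□■■□□
□□□□□□□□
□□□□□□□□
[8] □□□□□□□□
□□□□□□□□
□□□□□□□□
□□□■■□□□
□□□■v■□□
□□□□■■□□
□□□□□□□□
□□□□□□□□
[9] □□□□□□□□
□□□□□□□□
□□□□□□□□
□□□■■□□□
□□□<■■□□
□□□□■■□□
□□□□□□□□
□□□□□□□□
[10] □□□□□□□□
□□□□□□□□
□□□□□□□□
□□□■■□□□
□□□□■■□□
□□□v■■□□
□□□□□□□□
□□□□□□□□
[11] □□□□□□□□
□□□□□□□□
□□□□□□□□
□□□■■□□□
□□□□■■□□
□□<■■■□□
□□□□□□□□
□□□□□□□□
[12] □□□□□□□□
□□□□□□□□
□□□□□□□□
□□□■■□□□
□□^□■■□□
□□■■■■□□
□□□□□□□□
□□□□□□□□
[13] □□□□□□□□
□□□□□□□□
□□□□□□□□
□□□■■□□□
□□■>■■□□
□□■■■■□□
□□□□□□□□
□□□□□□□□
[14] □□□□□□□□
□□□□□□□□
□□□□□□□□
□□□■■□□□
□□■■■■□□
□□■v■■□□
□□□□□□□□
□□□□□□□□
[15] □□□□□□□□
□□□□□□□□
□□□□□□□□
□□□■■□□□
□□■■■■□□
□□■□>■□□
□□□□□□□□
□□□□□□□□
[16] □□□□□□□□
□□□□□□□□
□□□□□□□□
□□□■■□□□
□□■■^■□□
□□■□□■□□
□□□□□□□□
□□□□□□□□
[17] □□□□□□□□
□□□□□□□□
□□□□□□□□
□□□■■□□□
□□■<□■□□
□□■□□■□□
□□□□□□□□
□□□□□□□□
[18] □□□□□□□□
□□□□□□□□
□□□□□□□□
□□□■■□□□
□□■□□■□□
□□■v□■□□
□□□□□□□□
□□□□□□□□
[19] □□□□□□□□
□□□□□□□□
□□□□□□□□
□□□■■□□□
□□■□□■□□
□□<■□■□□
□□□□□□□□
□□□□□□□□
[20] □□□□□□□□
□□□□□□□□
□□□□□□□□
□□□■■□□□
□□■□□■□□
□□□■□■□□
□□v□□□□□
□□□□□□□□
[21] □□□□□□□□
□□□□□□□□
□□□□□□□□
□□□■■□□□
□□■□□■□□
□□□■□■□□
□<■□□□□□
□□□□□□□□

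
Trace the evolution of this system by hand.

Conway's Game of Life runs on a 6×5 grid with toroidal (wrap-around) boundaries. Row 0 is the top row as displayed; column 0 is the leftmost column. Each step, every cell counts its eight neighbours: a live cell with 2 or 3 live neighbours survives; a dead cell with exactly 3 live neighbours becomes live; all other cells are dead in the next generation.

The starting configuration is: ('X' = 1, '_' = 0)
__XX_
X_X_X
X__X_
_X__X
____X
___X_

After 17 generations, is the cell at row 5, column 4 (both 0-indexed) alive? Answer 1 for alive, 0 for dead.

gen 0: __XX_
X_X_X
X__X_
_X__X
____X
___X_
gen 1: _XX__
X_X__
__XX_
___XX
X__XX
__XXX
gen 2: X___X
_____
_XX__
X____
X____
_____
gen 3: _____
XX___
_X___
X____
_____
X___X
gen 4: _X__X
XX___
_X___
_____
X___X
_____
gen 5: _X___
_XX__
XX___
X____
_____
____X
gen 6: XXX__
__X__
X_X__
XX___
_____
_____
gen 7: _XX__
X_XX_
X_X__
XX___
_____
_X___
gen 8: X__X_
X__XX
X_XX_
XX___
XX___
_XX__
gen 9: X__X_
X____
__XX_
_____
_____
__X_X
gen 10: XX_X_
_XXX_
_____
_____
_____
___XX
gen 11: XX___
XX_XX
__X__
_____
_____
X_XXX
gen 12: _____
___XX
XXXXX
_____
___XX
X_XXX
gen 13: X_X__
_X___
XXX__
_X___
X_X__
X_X__
gen 14: X_X__
_____
X_X__
_____
X_X__
X_XXX
gen 15: X_X__
_____
_____
_____
X_X__
X_X__
gen 16: _____
_____
_____
_____
_____
X_XXX
gen 17: ___XX
_____
_____
_____
___XX
___XX

1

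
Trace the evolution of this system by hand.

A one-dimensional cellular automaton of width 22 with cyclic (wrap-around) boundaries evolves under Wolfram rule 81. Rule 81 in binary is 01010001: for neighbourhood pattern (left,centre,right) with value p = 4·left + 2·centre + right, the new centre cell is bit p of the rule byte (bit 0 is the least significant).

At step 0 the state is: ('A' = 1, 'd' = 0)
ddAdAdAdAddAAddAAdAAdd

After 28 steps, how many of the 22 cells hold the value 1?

14

k=0  ddAdAdAdAddAAddAAdAAdd
k=1  AddddddddAddAAddAddAAA
k=2  AAAAAAAAddAddAAddAdddd
k=3  dddddddAAddAddAAddAAAd
k=4  AAAAAAddAAddAddAAdddAA
k=5  dddddAAddAAddAddAAAddd
k=6  AAAAddAAddAAddAdddAAAA
k=7  dddAAddAAddAAddAAddddd
k=8  AAddAAddAAddAAddAAAAAA
k=9  dAAddAAddAAddAAddddddd
k=10  ddAAddAAddAAddAAAAAAAA
k=11  AddAAddAAddAAddddddddA
k=12  AAddAAddAAddAAAAAAAAdd
k=13  dAAddAAddAAddddddddAAd
k=14  ddAAddAAddAAAAAAAAddAA
k=15  AddAAddAAddddddddAAddA
k=16  AAddAAddAAAAAAAAddAAdd
k=17  dAAddAAddddddddAAddAAd
k=18  ddAAddAAAAAAAAddAAddAA
k=19  AddAAddddddddAAddAAddA
k=20  AAddAAAAAAAAddAAddAAdd
k=21  dAAddddddddAAddAAddAAd
k=22  ddAAAAAAAAddAAddAAddAA
k=23  AddddddddAAddAAddAAddA
k=24  AAAAAAAAddAAddAAddAAdd
k=25  dddddddAAddAAddAAddAAd
k=26  AAAAAAddAAddAAddAAddAA
k=27  dddddAAddAAddAAddAAddd
k=28  AAAAddAAddAAddAAddAAAA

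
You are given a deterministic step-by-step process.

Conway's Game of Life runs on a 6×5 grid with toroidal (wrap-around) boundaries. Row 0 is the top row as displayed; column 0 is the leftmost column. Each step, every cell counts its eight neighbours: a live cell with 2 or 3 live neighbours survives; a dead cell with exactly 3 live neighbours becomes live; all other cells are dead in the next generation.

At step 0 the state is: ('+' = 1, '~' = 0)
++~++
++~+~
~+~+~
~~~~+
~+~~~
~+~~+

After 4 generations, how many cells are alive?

k=0  ++~++
++~+~
~+~+~
~~~~+
~+~~~
~+~~+
k=1  ~~~+~
~~~+~
~+~+~
+~+~~
~~~~~
~+~++
k=2  ~~~+~
~~~++
~+~++
~++~~
+++++
~~+++
k=3  ~~~~~
+~~~~
~+~~+
~~~~~
~~~~~
~~~~~
k=4  ~~~~~
+~~~~
+~~~~
~~~~~
~~~~~
~~~~~

2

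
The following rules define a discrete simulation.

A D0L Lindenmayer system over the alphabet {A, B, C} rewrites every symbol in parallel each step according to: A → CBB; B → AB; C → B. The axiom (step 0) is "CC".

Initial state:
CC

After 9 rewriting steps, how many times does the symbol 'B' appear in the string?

k=0  CC
k=1  BB
k=2  ABAB
k=3  CBBABCBBAB
k=4  BABABCBBABBABABCBBAB
k=5  ABCBBABCBBABBABABCBBABABCBBABCBBABBABABCBBAB
k=6  CBBABBABABCBBABBABABCBBABABCBBABCBBABBABABCBBABCBBABBABABCBBABBABABCBBABABCBBABCBBABBABABCBBAB
k=7  BABABCBBABABCBBABCBBABBABABCBBABABCBBABCBBABBABABCBBABCBBA…BBABABCBBABCBBABBABABCBBABBABABCBBABABCBBABCBBABBABABCBBAB  (len 202)
k=8  ABCBBABCBBABBABABCBBABCBBABBABABCBBABBABABCBBABABCBBABCBBA…BBABABCBBABCBBABBABABCBBABBABABCBBABABCBBABCBBABBABABCBBAB  (len 434)
k=9  CBBABBABABCBBABBABABCBBABABCBBABCBBABBABABCBBABBABABCBBABA…BBABABCBBABCBBABBABABCBBABBABABCBBABABCBBABCBBABBABABCBBAB  (len 932)

554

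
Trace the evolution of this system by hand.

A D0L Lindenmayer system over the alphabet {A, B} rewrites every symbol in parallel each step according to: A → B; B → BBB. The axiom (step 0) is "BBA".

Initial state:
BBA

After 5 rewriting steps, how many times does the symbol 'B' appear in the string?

[0] BBA
[1] BBBBBBB
[2] BBBBBBBBBBBBBBBBBBBBB
[3] BBBBBBBBBBBBBBBBBBBBBBBBBBBBBBBBBBBBBBBBBBBBBBBBBBBBBBBBBBBBBBB
[4] BBBBBBBBBBBBBBBBBBBBBBBBBBBBBBBBBBBBBBBBBBBBBBBBBBBBBBBBBB…BBBBBBBBBBBBBBBBBBBBBBBBBBBBBBBBBBBBBBBBBBBBBBBBBBBBBBBBBB  (len 189)
[5] BBBBBBBBBBBBBBBBBBBBBBBBBBBBBBBBBBBBBBBBBBBBBBBBBBBBBBBBBB…BBBBBBBBBBBBBBBBBBBBBBBBBBBBBBBBBBBBBBBBBBBBBBBBBBBBBBBBBB  (len 567)

567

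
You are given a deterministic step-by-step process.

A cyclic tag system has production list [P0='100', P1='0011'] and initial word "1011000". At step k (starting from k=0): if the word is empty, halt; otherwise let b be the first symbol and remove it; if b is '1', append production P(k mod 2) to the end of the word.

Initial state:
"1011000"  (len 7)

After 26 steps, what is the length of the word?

0) "1011000"  (len 7)
1) "011000100"  (len 9)
2) "11000100"  (len 8)
3) "1000100100"  (len 10)
4) "0001001000011"  (len 13)
5) "001001000011"  (len 12)
6) "01001000011"  (len 11)
7) "1001000011"  (len 10)
8) "0010000110011"  (len 13)
9) "010000110011"  (len 12)
10) "10000110011"  (len 11)
11) "0000110011100"  (len 13)
12) "000110011100"  (len 12)
13) "00110011100"  (len 11)
14) "0110011100"  (len 10)
15) "110011100"  (len 9)
16) "100111000011"  (len 12)
17) "00111000011100"  (len 14)
18) "0111000011100"  (len 13)
19) "111000011100"  (len 12)
20) "110000111000011"  (len 15)
21) "10000111000011100"  (len 17)
22) "00001110000111000011"  (len 20)
23) "0001110000111000011"  (len 19)
24) "001110000111000011"  (len 18)
25) "01110000111000011"  (len 17)
26) "1110000111000011"  (len 16)

16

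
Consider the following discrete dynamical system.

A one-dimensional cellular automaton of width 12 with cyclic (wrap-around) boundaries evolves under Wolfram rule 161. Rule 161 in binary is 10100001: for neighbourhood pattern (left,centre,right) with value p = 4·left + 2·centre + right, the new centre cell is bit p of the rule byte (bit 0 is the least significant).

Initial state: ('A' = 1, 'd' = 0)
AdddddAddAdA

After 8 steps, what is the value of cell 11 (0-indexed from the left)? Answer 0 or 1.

k=0  AdddddAddAdA
k=1  ddAAAdddddAd
k=2  AddAddAAAddd
k=3  dddddddAddAd
k=4  AAAAAAdddddd
k=5  dAAAAddAAAAd
k=6  ddAAddddAAdd
k=7  AddddAAddddA
k=8  ddAAddddAAdd

0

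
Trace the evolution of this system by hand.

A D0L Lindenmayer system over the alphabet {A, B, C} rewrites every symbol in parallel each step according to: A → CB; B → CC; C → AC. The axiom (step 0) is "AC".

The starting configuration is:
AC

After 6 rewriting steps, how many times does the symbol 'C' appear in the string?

k=0  AC
k=1  CBAC
k=2  ACCCCBAC
k=3  CBACACACACCCCBAC
k=4  ACCCCBACCBACCBACCBACACACACCCCBAC
k=5  CBACACACACCCCBACACCCCBACACCCCBACACCCCBACCBACCBACCBACACACACCCCBAC
k=6  ACCCCBACCBACCBACCBACACACACCCCBACCBACACACACCCCBACCBACACACAC…ACACCCCBACACCCCBACACCCCBACACCCCBACCBACCBACCBACACACACCCCBAC  (len 128)

73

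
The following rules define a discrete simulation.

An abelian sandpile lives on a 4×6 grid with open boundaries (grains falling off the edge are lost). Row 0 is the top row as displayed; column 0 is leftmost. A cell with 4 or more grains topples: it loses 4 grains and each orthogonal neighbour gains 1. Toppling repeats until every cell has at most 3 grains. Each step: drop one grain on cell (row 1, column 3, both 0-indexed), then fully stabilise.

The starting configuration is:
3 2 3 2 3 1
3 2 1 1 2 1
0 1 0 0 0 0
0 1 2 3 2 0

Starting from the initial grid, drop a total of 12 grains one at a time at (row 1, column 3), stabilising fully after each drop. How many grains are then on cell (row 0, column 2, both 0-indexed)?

t=0: 3 2 3 2 3 1
3 2 1 1 2 1
0 1 0 0 0 0
0 1 2 3 2 0
t=1: 3 2 3 2 3 1
3 2 1 2 2 1
0 1 0 0 0 0
0 1 2 3 2 0
t=2: 3 2 3 2 3 1
3 2 1 3 2 1
0 1 0 0 0 0
0 1 2 3 2 0
t=3: 3 2 3 3 3 1
3 2 2 0 3 1
0 1 0 1 0 0
0 1 2 3 2 0
t=4: 3 2 3 3 3 1
3 2 2 1 3 1
0 1 0 1 0 0
0 1 2 3 2 0
t=5: 3 2 3 3 3 1
3 2 2 2 3 1
0 1 0 1 0 0
0 1 2 3 2 0
t=6: 3 2 3 3 3 1
3 2 2 3 3 1
0 1 0 1 0 0
0 1 2 3 2 0
t=7: 3 3 1 2 1 2
3 3 0 3 1 2
0 1 1 2 1 0
0 1 2 3 2 0
t=8: 3 3 1 3 1 2
3 3 1 0 2 2
0 1 1 3 1 0
0 1 2 3 2 0
t=9: 3 3 1 3 1 2
3 3 1 1 2 2
0 1 1 3 1 0
0 1 2 3 2 0
t=10: 3 3 1 3 1 2
3 3 1 2 2 2
0 1 1 3 1 0
0 1 2 3 2 0
t=11: 3 3 1 3 1 2
3 3 1 3 2 2
0 1 1 3 1 0
0 1 2 3 2 0
t=12: 3 3 2 0 2 2
3 3 2 2 3 2
0 1 2 1 2 0
0 1 3 0 3 0

2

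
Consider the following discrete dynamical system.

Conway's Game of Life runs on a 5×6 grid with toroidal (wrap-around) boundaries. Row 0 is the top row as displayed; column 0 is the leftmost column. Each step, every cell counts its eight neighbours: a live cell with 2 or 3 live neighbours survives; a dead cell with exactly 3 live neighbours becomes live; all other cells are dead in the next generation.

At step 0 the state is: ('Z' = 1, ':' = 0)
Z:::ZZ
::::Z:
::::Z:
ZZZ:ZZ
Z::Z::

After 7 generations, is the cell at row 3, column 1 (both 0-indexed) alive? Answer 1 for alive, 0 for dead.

0

gen 0: Z:::ZZ
::::Z:
::::Z:
ZZZ:ZZ
Z::Z::
gen 1: Z::ZZ:
:::ZZ:
ZZ::Z:
ZZZ:Z:
::ZZ::
gen 2: :::::Z
ZZZ:::
Z:::Z:
Z:::Z:
Z:::::
gen 3: :::::Z
ZZ::::
Z::Z::
ZZ::::
Z:::::
gen 4: :Z:::Z
ZZ:::Z
::Z::Z
ZZ:::Z
ZZ:::Z
gen 5: ::Z:Z:
:ZZ:ZZ
::Z:Z:
::Z:Z:
::Z:Z:
gen 6: ::Z:Z:
:ZZ:ZZ
::Z:Z:
:ZZ:ZZ
:ZZ:ZZ
gen 7: ::::::
:ZZ:ZZ
::::::
::::::
::::::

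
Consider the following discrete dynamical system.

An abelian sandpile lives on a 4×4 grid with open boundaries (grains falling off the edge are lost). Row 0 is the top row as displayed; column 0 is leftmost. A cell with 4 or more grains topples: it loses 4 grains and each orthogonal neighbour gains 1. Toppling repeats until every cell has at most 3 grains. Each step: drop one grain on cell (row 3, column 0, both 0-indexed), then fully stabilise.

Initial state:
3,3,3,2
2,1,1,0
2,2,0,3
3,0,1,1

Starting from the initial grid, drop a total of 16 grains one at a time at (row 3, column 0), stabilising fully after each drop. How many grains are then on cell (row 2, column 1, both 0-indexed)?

2

step 0: 3,3,3,2
2,1,1,0
2,2,0,3
3,0,1,1
step 1: 3,3,3,2
2,1,1,0
3,2,0,3
0,1,1,1
step 2: 3,3,3,2
2,1,1,0
3,2,0,3
1,1,1,1
step 3: 3,3,3,2
2,1,1,0
3,2,0,3
2,1,1,1
step 4: 3,3,3,2
2,1,1,0
3,2,0,3
3,1,1,1
step 5: 3,3,3,2
3,1,1,0
0,3,0,3
1,2,1,1
step 6: 3,3,3,2
3,1,1,0
0,3,0,3
2,2,1,1
step 7: 3,3,3,2
3,1,1,0
0,3,0,3
3,2,1,1
step 8: 3,3,3,2
3,1,1,0
1,3,0,3
0,3,1,1
step 9: 3,3,3,2
3,1,1,0
1,3,0,3
1,3,1,1
step 10: 3,3,3,2
3,1,1,0
1,3,0,3
2,3,1,1
step 11: 3,3,3,2
3,1,1,0
1,3,0,3
3,3,1,1
step 12: 3,3,3,2
3,2,1,0
3,0,1,3
1,1,2,1
step 13: 3,3,3,2
3,2,1,0
3,0,1,3
2,1,2,1
step 14: 3,3,3,2
3,2,1,0
3,0,1,3
3,1,2,1
step 15: 1,2,0,3
2,0,3,0
1,2,1,3
1,2,2,1
step 16: 1,2,0,3
2,0,3,0
1,2,1,3
2,2,2,1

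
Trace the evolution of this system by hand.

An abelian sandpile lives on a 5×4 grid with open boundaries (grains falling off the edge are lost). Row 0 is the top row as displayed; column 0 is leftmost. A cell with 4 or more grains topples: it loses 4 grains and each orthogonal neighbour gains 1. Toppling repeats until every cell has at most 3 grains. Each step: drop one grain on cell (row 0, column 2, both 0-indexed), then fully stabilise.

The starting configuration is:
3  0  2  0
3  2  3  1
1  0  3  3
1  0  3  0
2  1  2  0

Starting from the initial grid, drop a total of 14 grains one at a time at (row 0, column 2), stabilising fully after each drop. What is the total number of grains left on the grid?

31

[0] 3  0  2  0
3  2  3  1
1  0  3  3
1  0  3  0
2  1  2  0
[1] 3  0  3  0
3  2  3  1
1  0  3  3
1  0  3  0
2  1  2  0
[2] 3  1  1  1
3  3  1  3
1  1  2  0
1  1  0  2
2  1  3  0
[3] 3  1  2  1
3  3  1  3
1  1  2  0
1  1  0  2
2  1  3  0
[4] 3  1  3  1
3  3  1  3
1  1  2  0
1  1  0  2
2  1  3  0
[5] 3  2  0  2
3  3  2  3
1  1  2  0
1  1  0  2
2  1  3  0
[6] 3  2  1  2
3  3  2  3
1  1  2  0
1  1  0  2
2  1  3  0
[7] 3  2  2  2
3  3  2  3
1  1  2  0
1  1  0  2
2  1  3  0
[8] 3  2  3  2
3  3  2  3
1  1  2  0
1  1  0  2
2  1  3  0
[9] 3  3  0  3
3  3  3  3
1  1  2  0
1  1  0  2
2  1  3  0
[10] 3  3  1  3
3  3  3  3
1  1  2  0
1  1  0  2
2  1  3  0
[11] 3  3  2  3
3  3  3  3
1  1  2  0
1  1  0  2
2  1  3  0
[12] 3  3  3  3
3  3  3  3
1  1  2  0
1  1  0  2
2  1  3  0
[13] 1  2  3  1
1  2  2  1
2  2  3  1
1  1  0  2
2  1  3  0
[14] 1  3  0  2
1  2  3  1
2  2  3  1
1  1  0  2
2  1  3  0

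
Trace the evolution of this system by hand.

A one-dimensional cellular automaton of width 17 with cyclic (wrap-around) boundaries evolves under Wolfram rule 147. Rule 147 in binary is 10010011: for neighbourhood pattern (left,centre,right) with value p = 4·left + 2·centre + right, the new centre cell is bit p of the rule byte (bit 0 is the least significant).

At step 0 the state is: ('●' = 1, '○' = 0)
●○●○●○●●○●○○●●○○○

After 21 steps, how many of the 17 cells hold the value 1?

5

t=0: ●○●○●○●●○●○○●●○○○
t=1: ○○○○○○○○○○●●○○●●●
t=2: ●●●●●●●●●●○○●●○●○
t=3: ○●●●●●●●●○●●○○○○○
t=4: ●○●●●●●●○○○○●●●●●
t=5: ○○○●●●●○●●●●○●●●●
t=6: ●●●○●●○○○●●○○○●●○
t=7: ○●○○○○●●●○○●●●○○○
t=8: ●○●●●●○●○●●○●○●●●
t=9: ○○○●●○○○○○○○○○○●●
t=10: ●●●○○●●●●●●●●●●○○
t=11: ○●○●●○●●●●●●●●○●●
t=12: ○○○○○○○●●●●●●○○○○
t=13: ●●●●●●●○●●●●○●●●●
t=14: ●●●●●●○○○●●○○○●●●
t=15: ●●●●●○●●●○○●●●○●●
t=16: ●●●●○○○●○●●○●○○○●
t=17: ●●●○●●●○○○○○○●●●○
t=18: ○●○○○●○●●●●●●○●○○
t=19: ●○●●●○○○●●●●○○○●●
t=20: ○○○●○●●●○●●○●●●○●
t=21: ●●●○○○●○○○○○○●○○○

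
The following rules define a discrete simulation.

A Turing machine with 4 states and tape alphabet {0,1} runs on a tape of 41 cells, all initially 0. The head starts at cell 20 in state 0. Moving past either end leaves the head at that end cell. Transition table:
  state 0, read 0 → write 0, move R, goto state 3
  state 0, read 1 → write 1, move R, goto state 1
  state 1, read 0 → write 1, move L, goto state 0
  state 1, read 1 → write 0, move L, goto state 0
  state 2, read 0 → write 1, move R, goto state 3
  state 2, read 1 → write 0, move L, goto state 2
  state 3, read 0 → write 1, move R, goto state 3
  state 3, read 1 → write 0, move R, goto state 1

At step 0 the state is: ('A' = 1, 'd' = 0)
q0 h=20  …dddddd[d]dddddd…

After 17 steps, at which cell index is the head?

37

[0] q0 h=20  …dddddd[d]dddddd…
[1] q3 h=21  …dddddd[d]dddddd…
[2] q3 h=22  …dddddA[d]dddddd…
[3] q3 h=23  …ddddAA[d]dddddd…
[4] q3 h=24  …dddAAA[d]dddddd…
[5] q3 h=25  …ddAAAA[d]dddddd…
[6] q3 h=26  …dAAAAA[d]dddddd…
[7] q3 h=27  …AAAAAA[d]dddddd…
[8] q3 h=28  …AAAAAA[d]dddddd…
[9] q3 h=29  …AAAAAA[d]dddddd…
[10] q3 h=30  …AAAAAA[d]dddddd…
[11] q3 h=31  …AAAAAA[d]dddddd…
[12] q3 h=32  …AAAAAA[d]dddddd…
[13] q3 h=33  …AAAAAA[d]dddddd…
[14] q3 h=34  …AAAAAA[d]dddddd|
[15] q3 h=35  …AAAAAA[d]ddddd|
[16] q3 h=36  …AAAAAA[d]dddd|
[17] q3 h=37  …AAAAAA[d]ddd|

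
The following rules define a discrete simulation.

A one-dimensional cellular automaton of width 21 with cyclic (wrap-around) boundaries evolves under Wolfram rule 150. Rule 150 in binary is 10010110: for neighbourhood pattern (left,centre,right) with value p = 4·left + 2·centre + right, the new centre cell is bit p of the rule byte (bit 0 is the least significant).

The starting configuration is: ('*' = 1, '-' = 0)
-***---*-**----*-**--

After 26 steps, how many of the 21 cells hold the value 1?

11

gen 0: -***---*-**----*-**--
gen 1: *-*-*-**---*--**---*-
gen 2: *-*-*---*-****--*-**-
gen 3: *-*-**-**--**-***----
gen 4: *-*------**----*-*--*
gen 5: --**----*--*--**-***-
gen 6: -*--*--*******----*-*
gen 7: -******-*****-*--**-*
gen 8: --****---***--***---*
gen 9: **-**-*-*-*-**-*-*-**
gen 10: *-----*-*-*----*-*--*
gen 11: -*---**-*-**--**-***-
gen 12: ***-*---*---**----*-*
gen 13: **--**-***-*--*--**--
gen 14: --**----*--******--**
gen 15: **--*--****-****-**--
gen 16: --*****-**---**----**
gen 17: **-***----*-*--*--*--
gen 18: ----*-*--**-*********
gen 19: *--**-***----*******-
gen 20: ***----*-*--*-*****--
gen 21: -*-*--**-****--***-**
gen 22: -*-***----**-**-*----
gen 23: **--*-*--*------**---
gen 24: --***-*****----*--*-*
gen 25: **-*---***-*--*****-*
gen 26: *--**-*-*--***-***---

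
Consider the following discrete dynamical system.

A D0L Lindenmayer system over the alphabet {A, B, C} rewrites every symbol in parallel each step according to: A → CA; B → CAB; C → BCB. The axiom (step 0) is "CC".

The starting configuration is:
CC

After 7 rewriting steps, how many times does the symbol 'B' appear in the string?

[0] CC
[1] BCBBCB
[2] CABBCBCABCABBCBCAB
[3] BCBCACABCABBCBCABBCBCACABBCBCACABCABBCBCABBCBCACAB
[4] CABBCBCABBCBCABCBCACABBCBCACABCABBCBCABBCBCACABCABBCBCABBC…BCABCBCACABBCBCACABCABBCBCABBCBCACABCABBCBCABBCBCABCBCACAB  (len 138)
[5] BCBCACABCABBCBCABBCBCACABCABBCBCABBCBCACABBCBCABBCBCABCBCA…CACABCABBCBCABBCBCACABCABBCBCABBCBCACABBCBCABBCBCABCBCACAB  (len 382)
[6] CABBCBCABBCBCABCBCACABBCBCACABCABBCBCABBCBCACABCABBCBCABBC…CACABCABBCBCABBCBCACABCABBCBCABBCBCACABBCBCABBCBCABCBCACAB  (len 1058)
[7] BCBCACABCABBCBCABBCBCACABCABBCBCABBCBCACABBCBCABBCBCABCBCA…CACABCABBCBCABBCBCACABCABBCBCABBCBCACABBCBCABBCBCABCBCACAB  (len 2930)

1196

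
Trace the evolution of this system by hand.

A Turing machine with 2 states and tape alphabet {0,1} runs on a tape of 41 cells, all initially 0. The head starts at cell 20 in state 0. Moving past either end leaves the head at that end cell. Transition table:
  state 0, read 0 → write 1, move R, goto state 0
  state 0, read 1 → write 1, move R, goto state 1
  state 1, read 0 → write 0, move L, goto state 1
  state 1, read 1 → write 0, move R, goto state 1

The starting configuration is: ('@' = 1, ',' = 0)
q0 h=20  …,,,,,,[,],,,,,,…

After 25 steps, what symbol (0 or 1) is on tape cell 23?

0) q0 h=20  …,,,,,,[,],,,,,,…
1) q0 h=21  …,,,,,@[,],,,,,,…
2) q0 h=22  …,,,,@@[,],,,,,,…
3) q0 h=23  …,,,@@@[,],,,,,,…
4) q0 h=24  …,,@@@@[,],,,,,,…
5) q0 h=25  …,@@@@@[,],,,,,,…
6) q0 h=26  …@@@@@@[,],,,,,,…
7) q0 h=27  …@@@@@@[,],,,,,,…
8) q0 h=28  …@@@@@@[,],,,,,,…
9) q0 h=29  …@@@@@@[,],,,,,,…
10) q0 h=30  …@@@@@@[,],,,,,,…
11) q0 h=31  …@@@@@@[,],,,,,,…
12) q0 h=32  …@@@@@@[,],,,,,,…
13) q0 h=33  …@@@@@@[,],,,,,,…
14) q0 h=34  …@@@@@@[,],,,,,,|
15) q0 h=35  …@@@@@@[,],,,,,|
16) q0 h=36  …@@@@@@[,],,,,|
17) q0 h=37  …@@@@@@[,],,,|
18) q0 h=38  …@@@@@@[,],,|
19) q0 h=39  …@@@@@@[,],|
20) q0 h=40  …@@@@@@[,]|
21) q0 h=40  …@@@@@@[@]|
22) q1 h=40  …@@@@@@[@]|
23) q1 h=40  …@@@@@@[,]|
24) q1 h=39  …@@@@@@[@],|
25) q1 h=40  …@@@@@,[,]|

1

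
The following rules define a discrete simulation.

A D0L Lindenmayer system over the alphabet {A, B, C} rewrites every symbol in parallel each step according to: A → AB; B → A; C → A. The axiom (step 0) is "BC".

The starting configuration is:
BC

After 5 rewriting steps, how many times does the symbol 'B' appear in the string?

6

t=0: BC
t=1: AA
t=2: ABAB
t=3: ABAABA
t=4: ABAABABAAB
t=5: ABAABABAABAABABA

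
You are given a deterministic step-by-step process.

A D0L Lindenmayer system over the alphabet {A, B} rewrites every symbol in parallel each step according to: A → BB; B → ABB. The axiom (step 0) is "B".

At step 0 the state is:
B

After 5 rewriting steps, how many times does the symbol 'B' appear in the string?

120

k=0  B
k=1  ABB
k=2  BBABBABB
k=3  ABBABBBBABBABBBBABBABB
k=4  BBABBABBBBABBABBABBABBBBABBABBBBABBABBABBABBBBABBABBBBABBABB
k=5  ABBABBBBABBABBBBABBABBABBABBBBABBABBBBABBABBBBABBABBBBABBA…ABBABBBBABBABBABBABBBBABBABBBBABBABBABBABBBBABBABBBBABBABB  (len 164)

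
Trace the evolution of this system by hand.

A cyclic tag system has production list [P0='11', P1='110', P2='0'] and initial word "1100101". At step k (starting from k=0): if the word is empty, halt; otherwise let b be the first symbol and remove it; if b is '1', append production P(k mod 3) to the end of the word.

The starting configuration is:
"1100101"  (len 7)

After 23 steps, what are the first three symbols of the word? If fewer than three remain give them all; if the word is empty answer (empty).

110

gen 0: "1100101"  (len 7)
gen 1: "10010111"  (len 8)
gen 2: "0010111110"  (len 10)
gen 3: "010111110"  (len 9)
gen 4: "10111110"  (len 8)
gen 5: "0111110110"  (len 10)
gen 6: "111110110"  (len 9)
gen 7: "1111011011"  (len 10)
gen 8: "111011011110"  (len 12)
gen 9: "110110111100"  (len 12)
gen 10: "1011011110011"  (len 13)
gen 11: "011011110011110"  (len 15)
gen 12: "11011110011110"  (len 14)
gen 13: "101111001111011"  (len 15)
gen 14: "01111001111011110"  (len 17)
gen 15: "1111001111011110"  (len 16)
gen 16: "11100111101111011"  (len 17)
gen 17: "1100111101111011110"  (len 19)
gen 18: "1001111011110111100"  (len 19)
gen 19: "00111101111011110011"  (len 20)
gen 20: "0111101111011110011"  (len 19)
gen 21: "111101111011110011"  (len 18)
gen 22: "1110111101111001111"  (len 19)
gen 23: "110111101111001111110"  (len 21)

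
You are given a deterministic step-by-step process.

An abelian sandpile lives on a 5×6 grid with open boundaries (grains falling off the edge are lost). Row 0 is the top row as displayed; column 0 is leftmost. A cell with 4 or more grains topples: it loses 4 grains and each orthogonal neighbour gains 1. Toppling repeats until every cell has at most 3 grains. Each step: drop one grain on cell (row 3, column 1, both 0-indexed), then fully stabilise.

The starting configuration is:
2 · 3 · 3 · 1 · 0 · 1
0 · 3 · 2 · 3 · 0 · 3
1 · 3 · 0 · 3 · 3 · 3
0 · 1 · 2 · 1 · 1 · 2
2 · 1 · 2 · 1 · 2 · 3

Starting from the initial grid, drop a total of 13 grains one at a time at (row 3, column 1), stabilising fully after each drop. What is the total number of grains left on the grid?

54

k=0  2 · 3 · 3 · 1 · 0 · 1
0 · 3 · 2 · 3 · 0 · 3
1 · 3 · 0 · 3 · 3 · 3
0 · 1 · 2 · 1 · 1 · 2
2 · 1 · 2 · 1 · 2 · 3
k=1  2 · 3 · 3 · 1 · 0 · 1
0 · 3 · 2 · 3 · 0 · 3
1 · 3 · 0 · 3 · 3 · 3
0 · 2 · 2 · 1 · 1 · 2
2 · 1 · 2 · 1 · 2 · 3
k=2  2 · 3 · 3 · 1 · 0 · 1
0 · 3 · 2 · 3 · 0 · 3
1 · 3 · 0 · 3 · 3 · 3
0 · 3 · 2 · 1 · 1 · 2
2 · 1 · 2 · 1 · 2 · 3
k=3  3 · 1 · 1 · 3 · 0 · 2
1 · 2 · 1 · 1 · 3 · 0
2 · 1 · 3 · 1 · 1 · 1
1 · 1 · 3 · 2 · 2 · 3
2 · 2 · 2 · 1 · 2 · 3
k=4  3 · 1 · 1 · 3 · 0 · 2
1 · 2 · 1 · 1 · 3 · 0
2 · 1 · 3 · 1 · 1 · 1
1 · 2 · 3 · 2 · 2 · 3
2 · 2 · 2 · 1 · 2 · 3
k=5  3 · 1 · 1 · 3 · 0 · 2
1 · 2 · 1 · 1 · 3 · 0
2 · 1 · 3 · 1 · 1 · 1
1 · 3 · 3 · 2 · 2 · 3
2 · 2 · 2 · 1 · 2 · 3
k=6  3 · 1 · 1 · 3 · 0 · 2
1 · 2 · 2 · 1 · 3 · 0
2 · 3 · 0 · 2 · 1 · 1
2 · 1 · 1 · 3 · 2 · 3
2 · 3 · 3 · 1 · 2 · 3
k=7  3 · 1 · 1 · 3 · 0 · 2
1 · 2 · 2 · 1 · 3 · 0
2 · 3 · 0 · 2 · 1 · 1
2 · 2 · 1 · 3 · 2 · 3
2 · 3 · 3 · 1 · 2 · 3
k=8  3 · 1 · 1 · 3 · 0 · 2
1 · 2 · 2 · 1 · 3 · 0
2 · 3 · 0 · 2 · 1 · 1
2 · 3 · 1 · 3 · 2 · 3
2 · 3 · 3 · 1 · 2 · 3
k=9  3 · 1 · 1 · 3 · 0 · 2
1 · 3 · 2 · 1 · 3 · 0
3 · 0 · 1 · 2 · 1 · 1
3 · 2 · 3 · 3 · 2 · 3
3 · 1 · 0 · 2 · 2 · 3
k=10  3 · 1 · 1 · 3 · 0 · 2
1 · 3 · 2 · 1 · 3 · 0
3 · 0 · 1 · 2 · 1 · 1
3 · 3 · 3 · 3 · 2 · 3
3 · 1 · 0 · 2 · 2 · 3
k=11  3 · 1 · 1 · 3 · 0 · 2
2 · 3 · 2 · 1 · 3 · 0
0 · 2 · 2 · 3 · 1 · 1
2 · 2 · 1 · 0 · 3 · 3
0 · 3 · 1 · 3 · 2 · 3
k=12  3 · 1 · 1 · 3 · 0 · 2
2 · 3 · 2 · 1 · 3 · 0
0 · 2 · 2 · 3 · 1 · 1
2 · 3 · 1 · 0 · 3 · 3
0 · 3 · 1 · 3 · 2 · 3
k=13  3 · 1 · 1 · 3 · 0 · 2
2 · 3 · 2 · 1 · 3 · 0
0 · 3 · 2 · 3 · 1 · 1
3 · 1 · 2 · 0 · 3 · 3
1 · 0 · 2 · 3 · 2 · 3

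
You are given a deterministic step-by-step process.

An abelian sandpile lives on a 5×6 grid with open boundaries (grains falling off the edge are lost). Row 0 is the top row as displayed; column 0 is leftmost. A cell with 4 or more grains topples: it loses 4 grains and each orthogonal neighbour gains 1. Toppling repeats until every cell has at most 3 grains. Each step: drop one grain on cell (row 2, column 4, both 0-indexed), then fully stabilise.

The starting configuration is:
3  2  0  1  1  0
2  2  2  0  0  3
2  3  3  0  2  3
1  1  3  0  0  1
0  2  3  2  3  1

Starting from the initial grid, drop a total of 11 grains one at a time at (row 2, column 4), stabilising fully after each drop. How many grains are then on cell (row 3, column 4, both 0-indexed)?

3

step 0: 3  2  0  1  1  0
2  2  2  0  0  3
2  3  3  0  2  3
1  1  3  0  0  1
0  2  3  2  3  1
step 1: 3  2  0  1  1  0
2  2  2  0  0  3
2  3  3  0  3  3
1  1  3  0  0  1
0  2  3  2  3  1
step 2: 3  2  0  1  1  1
2  2  2  0  2  0
2  3  3  1  1  1
1  1  3  0  1  2
0  2  3  2  3  1
step 3: 3  2  0  1  1  1
2  2  2  0  2  0
2  3  3  1  2  1
1  1  3  0  1  2
0  2  3  2  3  1
step 4: 3  2  0  1  1  1
2  2  2  0  2  0
2  3  3  1  3  1
1  1  3  0  1  2
0  2  3  2  3  1
step 5: 3  2  0  1  1  1
2  2  2  0  3  0
2  3  3  2  0  2
1  1  3  0  2  2
0  2  3  2  3  1
step 6: 3  2  0  1  1  1
2  2  2  0  3  0
2  3  3  2  1  2
1  1  3  0  2  2
0  2  3  2  3  1
step 7: 3  2  0  1  1  1
2  2  2  0  3  0
2  3  3  2  2  2
1  1  3  0  2  2
0  2  3  2  3  1
step 8: 3  2  0  1  1  1
2  2  2  0  3  0
2  3  3  2  3  2
1  1  3  0  2  2
0  2  3  2  3  1
step 9: 3  2  0  1  2  1
2  2  2  1  0  1
2  3  3  3  1  3
1  1  3  0  3  2
0  2  3  2  3  1
step 10: 3  2  0  1  2  1
2  2  2  1  0  1
2  3  3  3  2  3
1  1  3  0  3  2
0  2  3  2  3  1
step 11: 3  2  0  1  2  1
2  2  2  1  0  1
2  3  3  3  3  3
1  1  3  0  3  2
0  2  3  2  3  1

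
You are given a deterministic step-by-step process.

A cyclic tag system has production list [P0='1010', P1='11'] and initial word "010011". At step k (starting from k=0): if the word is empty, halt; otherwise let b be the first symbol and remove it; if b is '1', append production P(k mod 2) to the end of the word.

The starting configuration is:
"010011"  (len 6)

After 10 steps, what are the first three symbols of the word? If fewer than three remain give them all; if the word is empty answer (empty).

step 0: "010011"  (len 6)
step 1: "10011"  (len 5)
step 2: "001111"  (len 6)
step 3: "01111"  (len 5)
step 4: "1111"  (len 4)
step 5: "1111010"  (len 7)
step 6: "11101011"  (len 8)
step 7: "11010111010"  (len 11)
step 8: "101011101011"  (len 12)
step 9: "010111010111010"  (len 15)
step 10: "10111010111010"  (len 14)

101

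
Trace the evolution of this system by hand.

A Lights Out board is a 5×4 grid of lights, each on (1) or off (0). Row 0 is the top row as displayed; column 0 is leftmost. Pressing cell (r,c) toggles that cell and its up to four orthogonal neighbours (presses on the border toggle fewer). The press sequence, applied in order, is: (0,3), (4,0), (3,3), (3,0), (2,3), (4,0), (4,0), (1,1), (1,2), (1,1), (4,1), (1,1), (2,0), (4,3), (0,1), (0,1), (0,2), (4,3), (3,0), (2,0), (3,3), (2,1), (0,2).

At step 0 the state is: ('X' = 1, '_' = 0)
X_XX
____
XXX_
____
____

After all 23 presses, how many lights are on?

0) X_XX
____
XXX_
____
____
1) X___
___X
XXX_
____
____
2) X___
___X
XXX_
X___
XX__
3) X___
___X
XXXX
X_XX
XX_X
4) X___
___X
_XXX
_XXX
_X_X
5) X___
____
_X__
_XX_
_X_X
6) X___
____
_X__
XXX_
X__X
7) X___
____
_X__
_XX_
_X_X
8) XX__
XXX_
____
_XX_
_X_X
9) XXX_
X__X
__X_
_XX_
_X_X
10) X_X_
_XXX
_XX_
_XX_
_X_X
11) X_X_
_XXX
_XX_
__X_
X_XX
12) XXX_
X__X
__X_
__X_
X_XX
13) XXX_
___X
XXX_
X_X_
X_XX
14) XXX_
___X
XXX_
X_XX
X___
15) ____
_X_X
XXX_
X_XX
X___
16) XXX_
___X
XXX_
X_XX
X___
17) X__X
__XX
XXX_
X_XX
X___
18) X__X
__XX
XXX_
X_X_
X_XX
19) X__X
__XX
_XX_
_XX_
__XX
20) X__X
X_XX
X_X_
XXX_
__XX
21) X__X
X_XX
X_XX
XX_X
__X_
22) X__X
XXXX
_X_X
X__X
__X_
23) XXX_
XX_X
_X_X
X__X
__X_

11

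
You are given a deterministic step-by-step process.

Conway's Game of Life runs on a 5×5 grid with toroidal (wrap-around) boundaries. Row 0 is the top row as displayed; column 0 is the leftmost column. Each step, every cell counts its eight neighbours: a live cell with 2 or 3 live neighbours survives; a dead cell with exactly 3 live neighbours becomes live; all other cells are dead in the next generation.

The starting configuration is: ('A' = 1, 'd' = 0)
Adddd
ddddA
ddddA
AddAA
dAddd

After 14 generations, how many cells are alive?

6

0) Adddd
ddddA
ddddA
AddAA
dAddd
1) Adddd
AdddA
ddddd
AddAA
dAddd
2) AAddA
AdddA
dddAd
AdddA
dAddd
3) dAddA
dAdAd
dddAd
AdddA
dAddd
4) dAddd
AddAA
AdAAd
AdddA
dAddA
5) dAAAd
AddAd
ddAdd
ddAdd
dAddA
6) dAdAd
dddAA
dAAAd
dAAAd
AAddd
7) dAdAd
AAddA
AAddd
dddAA
AddAA
8) dAdAd
ddddA
dAAAd
dAAAd
Adddd
9) AdddA
AAddA
AAddA
AddAA
AddAA
10) ddddd
dddAd
ddAdd
ddAdd
dAddd
11) ddddd
ddddd
ddAAd
dAAdd
ddddd
12) ddddd
ddddd
dAAAd
dAAAd
ddddd
13) ddddd
ddAdd
dAdAd
dAdAd
ddAdd
14) ddddd
ddAdd
dAdAd
dAdAd
ddAdd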